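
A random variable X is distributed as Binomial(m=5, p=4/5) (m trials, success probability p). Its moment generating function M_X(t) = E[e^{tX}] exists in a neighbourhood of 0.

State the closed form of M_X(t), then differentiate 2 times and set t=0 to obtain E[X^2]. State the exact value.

M_X(t) = (4*e^(t)/5 + 1/5)^5
M^(2)(t) = 1024*e^(5*t)/125 + 4096*e^(4*t)/625 + 1152*e^(3*t)/625 + 128*e^(2*t)/625 + 4*e^(t)/625

E[X^2] = M^(2)(0) = 84/5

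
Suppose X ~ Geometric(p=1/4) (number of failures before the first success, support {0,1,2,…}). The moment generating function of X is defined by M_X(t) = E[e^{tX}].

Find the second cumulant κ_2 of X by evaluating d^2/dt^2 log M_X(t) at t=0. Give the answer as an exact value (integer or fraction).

κ_2 = d^2K/dt^2 |_{t=0} = 12

M_X(t) = 1/(4*(1 - 3*e^(t)/4))
K_X(t) = log M_X(t) = -log(1 - 3*e^(t)/4) - 2*log(2)
dK/dt = -3*e^(t)/(3*e^(t) - 4)
d^2K/dt^2 = 12*e^(t)/(9*e^(2*t) - 24*e^(t) + 16)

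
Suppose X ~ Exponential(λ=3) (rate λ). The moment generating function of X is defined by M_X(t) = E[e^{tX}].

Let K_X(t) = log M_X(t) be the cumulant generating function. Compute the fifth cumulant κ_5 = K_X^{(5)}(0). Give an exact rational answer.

κ_5 = D^5[K](0) = 8/81

M_X(t) = 3/(3 - t)
K_X(t) = log M_X(t) = -log(3 - t) + log(3)
D^5[K](t) = -24/(t^5 - 15*t^4 + 90*t^3 - 270*t^2 + 405*t - 243)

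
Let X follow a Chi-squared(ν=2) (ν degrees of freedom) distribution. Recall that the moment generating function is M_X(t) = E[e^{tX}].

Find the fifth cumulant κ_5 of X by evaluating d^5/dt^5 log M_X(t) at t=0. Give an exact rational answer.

M_X(t) = 1/(1 - 2*t)
K_X(t) = log M_X(t) = -log(1 - 2*t)
D^5[K](t) = -768/(32*t^5 - 80*t^4 + 80*t^3 - 40*t^2 + 10*t - 1)

κ_5 = D^5[K](0) = 768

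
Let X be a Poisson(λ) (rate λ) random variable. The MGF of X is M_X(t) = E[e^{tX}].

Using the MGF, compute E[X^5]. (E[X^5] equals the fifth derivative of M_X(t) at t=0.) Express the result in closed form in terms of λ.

E[X^5] = M′′′′′(0) = λ*(λ^4 + 10*λ^3 + 25*λ^2 + 15*λ + 1)

M_X(t) = e^(λ*(e^(t) - 1))
M′(t) = λ*e^(-λ)*e^(t)*e^(λ*e^(t))
M′′(t) = (λ^2*e^(2*t)*e^(λ*e^(t)) + λ*e^(t)*e^(λ*e^(t)))*e^(-λ)
M′′′(t) = (λ^3*e^(3*t)*e^(λ*e^(t)) + 3*λ^2*e^(2*t)*e^(λ*e^(t)) + λ*e^(t)*e^(λ*e^(t)))*e^(-λ)
M′′′′(t) = (λ^4*e^(4*t)*e^(λ*e^(t)) + 6*λ^3*e^(3*t)*e^(λ*e^(t)) + 7*λ^2*e^(2*t)*e^(λ*e^(t)) + λ*e^(t)*e^(λ*e^(t)))*e^(-λ)
M′′′′′(t) = (λ^5*e^(5*t)*e^(λ*e^(t)) + 10*λ^4*e^(4*t)*e^(λ*e^(t)) + 25*λ^3*e^(3*t)*e^(λ*e^(t)) + 15*λ^2*e^(2*t)*e^(λ*e^(t)) + λ*e^(t)*e^(λ*e^(t)))*e^(-λ)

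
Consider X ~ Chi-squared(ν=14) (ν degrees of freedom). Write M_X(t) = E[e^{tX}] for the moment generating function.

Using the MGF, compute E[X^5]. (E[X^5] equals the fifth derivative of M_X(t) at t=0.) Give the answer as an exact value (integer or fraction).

M_X(t) = (1 - 2*t)^(-7)
D^5[M](t) = 1774080/(4096*t^12 - 24576*t^11 + 67584*t^10 - 112640*t^9 + 126720*t^8 - 101376*t^7 + 59136*t^6 - 25344*t^5 + 7920*t^4 - 1760*t^3 + 264*t^2 - 24*t + 1)

E[X^5] = D^5[M](0) = 1774080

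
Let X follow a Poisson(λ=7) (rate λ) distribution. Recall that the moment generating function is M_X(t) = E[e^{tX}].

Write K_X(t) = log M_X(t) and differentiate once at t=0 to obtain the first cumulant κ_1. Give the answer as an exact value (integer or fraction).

M_X(t) = e^(7*e^(t) - 7)
K_X(t) = log M_X(t) = 7*e^(t) - 7
D[K](t) = 7*e^(t)

κ_1 = D[K](0) = 7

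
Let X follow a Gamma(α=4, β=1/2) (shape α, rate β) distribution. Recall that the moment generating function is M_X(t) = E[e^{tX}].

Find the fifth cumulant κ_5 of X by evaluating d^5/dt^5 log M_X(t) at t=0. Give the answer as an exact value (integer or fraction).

M_X(t) = 1/(16*(1/2 - t)^4)
K_X(t) = log M_X(t) = -4*log(1/2 - t) - 4*log(2)
K′(t) = -8/(2*t - 1)
K′′(t) = 16/(4*t^2 - 4*t + 1)
K′′′(t) = -64/(8*t^3 - 12*t^2 + 6*t - 1)
K′′′′(t) = 384/(16*t^4 - 32*t^3 + 24*t^2 - 8*t + 1)
K′′′′′(t) = -3072/(32*t^5 - 80*t^4 + 80*t^3 - 40*t^2 + 10*t - 1)

κ_5 = K′′′′′(0) = 3072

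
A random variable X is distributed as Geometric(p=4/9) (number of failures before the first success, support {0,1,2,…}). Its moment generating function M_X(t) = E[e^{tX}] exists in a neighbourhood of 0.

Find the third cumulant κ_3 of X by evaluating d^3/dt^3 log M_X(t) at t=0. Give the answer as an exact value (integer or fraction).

κ_3 = K^(3)(0) = 315/32

M_X(t) = 4/(9*(1 - 5*e^(t)/9))
K_X(t) = log M_X(t) = -log(1 - 5*e^(t)/9) - 2*log(3) + 2*log(2)
K^(3)(t) = (-225*e^(2*t) - 405*e^(t))/(125*e^(3*t) - 675*e^(2*t) + 1215*e^(t) - 729)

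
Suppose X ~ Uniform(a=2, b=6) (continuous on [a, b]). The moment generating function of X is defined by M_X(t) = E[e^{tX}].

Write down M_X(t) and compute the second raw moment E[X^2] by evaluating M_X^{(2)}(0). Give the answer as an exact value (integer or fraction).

E[X^2] = D^2[M](0) = 52/3

M_X(t) = (e^(6*t) - e^(2*t))/(4*t)
D^2[M](t) = (18*t^2*e^(6*t) - 2*t^2*e^(2*t) - 6*t*e^(6*t) + 2*t*e^(2*t) + e^(6*t) - e^(2*t))/(2*t^3)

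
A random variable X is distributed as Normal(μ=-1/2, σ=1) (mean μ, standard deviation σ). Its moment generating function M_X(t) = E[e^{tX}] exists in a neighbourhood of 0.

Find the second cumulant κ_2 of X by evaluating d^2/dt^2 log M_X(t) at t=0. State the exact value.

M_X(t) = e^(t^2/2 - t/2)
K_X(t) = log M_X(t) = t^2/2 - t/2
dK/dt = t - 1/2
d^2K/dt^2 = 1

κ_2 = d^2K/dt^2 |_{t=0} = 1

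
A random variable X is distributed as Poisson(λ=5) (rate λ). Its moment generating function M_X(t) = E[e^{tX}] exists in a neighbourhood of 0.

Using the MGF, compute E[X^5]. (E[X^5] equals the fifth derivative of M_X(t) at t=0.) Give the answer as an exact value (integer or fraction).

M_X(t) = e^(5*e^(t) - 5)
D^5[M](t) = (3125*e^(5*t)*e^(5*e^(t)) + 6250*e^(4*t)*e^(5*e^(t)) + 3125*e^(3*t)*e^(5*e^(t)) + 375*e^(2*t)*e^(5*e^(t)) + 5*e^(t)*e^(5*e^(t)))*e^(-5)

E[X^5] = D^5[M](0) = 12880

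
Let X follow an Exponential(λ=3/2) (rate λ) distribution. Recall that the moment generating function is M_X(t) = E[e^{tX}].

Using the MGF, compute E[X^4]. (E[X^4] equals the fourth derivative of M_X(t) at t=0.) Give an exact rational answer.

E[X^4] = M^(4)(0) = 128/27

M_X(t) = 3/(2*(3/2 - t))
M^(4)(t) = -1152/(32*t^5 - 240*t^4 + 720*t^3 - 1080*t^2 + 810*t - 243)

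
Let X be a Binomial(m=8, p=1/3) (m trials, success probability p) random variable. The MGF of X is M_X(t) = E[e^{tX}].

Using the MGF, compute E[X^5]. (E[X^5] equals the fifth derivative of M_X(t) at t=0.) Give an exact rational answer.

M_X(t) = (e^(t)/3 + 2/3)^8
M′(t) = 8*e^(8*t)/6561 + 112*e^(7*t)/6561 + 224*e^(6*t)/2187 + 2240*e^(5*t)/6561 + 4480*e^(4*t)/6561 + 1792*e^(3*t)/2187 + 3584*e^(2*t)/6561 + 1024*e^(t)/6561
M′′(t) = 64*e^(8*t)/6561 + 784*e^(7*t)/6561 + 448*e^(6*t)/729 + 11200*e^(5*t)/6561 + 17920*e^(4*t)/6561 + 1792*e^(3*t)/729 + 7168*e^(2*t)/6561 + 1024*e^(t)/6561
M′′′(t) = 512*e^(8*t)/6561 + 5488*e^(7*t)/6561 + 896*e^(6*t)/243 + 56000*e^(5*t)/6561 + 71680*e^(4*t)/6561 + 1792*e^(3*t)/243 + 14336*e^(2*t)/6561 + 1024*e^(t)/6561
M′′′′(t) = 4096*e^(8*t)/6561 + 38416*e^(7*t)/6561 + 1792*e^(6*t)/81 + 280000*e^(5*t)/6561 + 286720*e^(4*t)/6561 + 1792*e^(3*t)/81 + 28672*e^(2*t)/6561 + 1024*e^(t)/6561

E[X^5] = M′′′′′(0) = 52016/81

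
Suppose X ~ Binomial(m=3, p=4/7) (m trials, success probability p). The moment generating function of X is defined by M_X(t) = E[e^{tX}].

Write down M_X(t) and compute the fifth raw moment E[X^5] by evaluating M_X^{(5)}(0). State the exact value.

M_X(t) = (4*e^(t)/7 + 3/7)^3
D^5[M](t) = 15552*e^(3*t)/343 + 4608*e^(2*t)/343 + 108*e^(t)/343

E[X^5] = D^5[M](0) = 20268/343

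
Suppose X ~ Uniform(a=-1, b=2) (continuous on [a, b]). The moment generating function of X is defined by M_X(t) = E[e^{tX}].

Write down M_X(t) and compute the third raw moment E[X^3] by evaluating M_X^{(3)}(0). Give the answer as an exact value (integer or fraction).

M_X(t) = (e^(2*t) - e^(-t))/(3*t)
D^3[M](t) = (8*t^3*e^(3*t) + t^3 - 12*t^2*e^(3*t) + 3*t^2 + 12*t*e^(3*t) + 6*t - 6*e^(3*t) + 6)*e^(-t)/(3*t^4)

E[X^3] = D^3[M](0) = 5/4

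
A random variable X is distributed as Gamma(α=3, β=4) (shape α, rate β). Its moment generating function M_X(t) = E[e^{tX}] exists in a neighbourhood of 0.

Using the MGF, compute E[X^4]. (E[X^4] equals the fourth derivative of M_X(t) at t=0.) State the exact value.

M_X(t) = 64/(4 - t)^3
D^4[M](t) = -23040/(t^7 - 28*t^6 + 336*t^5 - 2240*t^4 + 8960*t^3 - 21504*t^2 + 28672*t - 16384)

E[X^4] = D^4[M](0) = 45/32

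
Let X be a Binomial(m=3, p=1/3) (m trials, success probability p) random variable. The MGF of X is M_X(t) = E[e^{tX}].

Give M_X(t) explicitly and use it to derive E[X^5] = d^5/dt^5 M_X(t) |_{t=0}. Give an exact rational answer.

M_X(t) = (e^(t)/3 + 2/3)^3
D^5[M](t) = 9*e^(3*t) + 64*e^(2*t)/9 + 4*e^(t)/9

E[X^5] = D^5[M](0) = 149/9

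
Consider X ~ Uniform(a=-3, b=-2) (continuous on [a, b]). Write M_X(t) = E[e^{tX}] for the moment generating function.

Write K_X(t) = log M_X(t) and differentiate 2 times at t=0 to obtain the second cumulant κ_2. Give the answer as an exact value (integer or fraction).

M_X(t) = (e^(-2*t) - e^(-3*t))/t
K_X(t) = log M_X(t) = -log(t) + log(e^(-2*t) - e^(-3*t))
K′(t) = (-2*t*e^(t) + 3*t - e^(t) + 1)/(t*e^(t) - t)
K′′(t) = (-t^2*e^(t) + e^(2*t) - 2*e^(t) + 1)/(t^2*e^(2*t) - 2*t^2*e^(t) + t^2)

κ_2 = K′′(0) = 1/12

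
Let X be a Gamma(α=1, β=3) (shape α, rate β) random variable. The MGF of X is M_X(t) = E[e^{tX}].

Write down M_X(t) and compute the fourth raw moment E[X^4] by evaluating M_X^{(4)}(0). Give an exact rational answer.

E[X^4] = M^(4)(0) = 8/27

M_X(t) = 3/(3 - t)
M^(4)(t) = -72/(t^5 - 15*t^4 + 90*t^3 - 270*t^2 + 405*t - 243)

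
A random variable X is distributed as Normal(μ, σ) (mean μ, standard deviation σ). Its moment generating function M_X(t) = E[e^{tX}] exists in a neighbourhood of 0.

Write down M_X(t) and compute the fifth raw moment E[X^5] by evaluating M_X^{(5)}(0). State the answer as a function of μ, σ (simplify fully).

M_X(t) = e^(μ*t + σ^2*t^2/2)
M′(t) = μ*e^(μ*t)*e^(σ^2*t^2/2) + σ^2*t*e^(μ*t)*e^(σ^2*t^2/2)
M′′(t) = μ^2*e^(μ*t)*e^(σ^2*t^2/2) + 2*μ*σ^2*t*e^(μ*t)*e^(σ^2*t^2/2) + σ^4*t^2*e^(μ*t)*e^(σ^2*t^2/2) + σ^2*e^(μ*t)*e^(σ^2*t^2/2)

E[X^5] = M′′′′′(0) = μ*(μ^4 + 10*μ^2*σ^2 + 15*σ^4)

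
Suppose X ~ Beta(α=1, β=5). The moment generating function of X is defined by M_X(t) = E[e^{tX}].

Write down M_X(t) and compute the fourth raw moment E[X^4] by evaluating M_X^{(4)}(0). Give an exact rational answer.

M_X(t) = ₁F₁(1; 6; t)
dM/dt = ₁F₁(2; 7; t)/6
d^2M/dt^2 = ₁F₁(3; 8; t)/21
d^3M/dt^3 = ₁F₁(4; 9; t)/56
d^4M/dt^4 = ₁F₁(5; 10; t)/126

E[X^4] = d^4M/dt^4 |_{t=0} = 1/126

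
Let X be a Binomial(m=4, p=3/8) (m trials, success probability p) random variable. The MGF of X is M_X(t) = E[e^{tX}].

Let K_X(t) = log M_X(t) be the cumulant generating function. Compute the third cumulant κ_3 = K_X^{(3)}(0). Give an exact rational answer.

M_X(t) = (3*e^(t)/8 + 5/8)^4
K_X(t) = log M_X(t) = 4*log(3*e^(t)/8 + 5/8)
K^(3)(t) = (-180*e^(2*t) + 300*e^(t))/(27*e^(3*t) + 135*e^(2*t) + 225*e^(t) + 125)

κ_3 = K^(3)(0) = 15/64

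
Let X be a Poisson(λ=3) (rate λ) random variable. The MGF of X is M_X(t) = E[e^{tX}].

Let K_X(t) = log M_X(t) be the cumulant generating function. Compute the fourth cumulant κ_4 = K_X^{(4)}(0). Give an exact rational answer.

M_X(t) = e^(3*e^(t) - 3)
K_X(t) = log M_X(t) = 3*e^(t) - 3
D^4[K](t) = 3*e^(t)

κ_4 = D^4[K](0) = 3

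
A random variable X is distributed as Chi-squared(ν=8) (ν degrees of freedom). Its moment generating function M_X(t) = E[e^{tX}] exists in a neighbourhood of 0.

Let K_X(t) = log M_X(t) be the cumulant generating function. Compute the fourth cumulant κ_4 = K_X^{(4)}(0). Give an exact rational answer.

M_X(t) = (1 - 2*t)^(-4)
K_X(t) = log M_X(t) = -4*log(1 - 2*t)
K′(t) = -8/(2*t - 1)
K′′(t) = 16/(4*t^2 - 4*t + 1)
K′′′(t) = -64/(8*t^3 - 12*t^2 + 6*t - 1)
K′′′′(t) = 384/(16*t^4 - 32*t^3 + 24*t^2 - 8*t + 1)

κ_4 = K′′′′(0) = 384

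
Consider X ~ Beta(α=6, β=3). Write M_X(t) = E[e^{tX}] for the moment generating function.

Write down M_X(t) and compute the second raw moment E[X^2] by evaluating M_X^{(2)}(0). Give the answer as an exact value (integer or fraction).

E[X^2] = M^(2)(0) = 7/15

M_X(t) = ₁F₁(6; 9; t)
M^(2)(t) = 7*₁F₁(8; 11; t)/15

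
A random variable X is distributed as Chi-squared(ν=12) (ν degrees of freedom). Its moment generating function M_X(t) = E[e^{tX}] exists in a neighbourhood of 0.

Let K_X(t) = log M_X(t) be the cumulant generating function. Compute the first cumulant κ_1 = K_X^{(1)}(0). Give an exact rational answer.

κ_1 = K^(1)(0) = 12

M_X(t) = (1 - 2*t)^(-6)
K_X(t) = log M_X(t) = -6*log(1 - 2*t)
K^(1)(t) = -12/(2*t - 1)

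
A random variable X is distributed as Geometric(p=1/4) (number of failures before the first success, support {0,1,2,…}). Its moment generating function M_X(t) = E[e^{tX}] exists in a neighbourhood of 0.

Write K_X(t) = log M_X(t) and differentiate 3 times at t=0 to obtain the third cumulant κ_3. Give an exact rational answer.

κ_3 = D^3[K](0) = 84

M_X(t) = 1/(4*(1 - 3*e^(t)/4))
K_X(t) = log M_X(t) = -log(1 - 3*e^(t)/4) - 2*log(2)
D^3[K](t) = (-36*e^(2*t) - 48*e^(t))/(27*e^(3*t) - 108*e^(2*t) + 144*e^(t) - 64)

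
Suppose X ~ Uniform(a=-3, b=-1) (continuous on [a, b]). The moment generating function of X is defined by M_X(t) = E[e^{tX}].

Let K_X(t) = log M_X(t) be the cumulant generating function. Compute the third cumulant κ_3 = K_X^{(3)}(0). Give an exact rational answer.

κ_3 = K′′′(0) = 0

M_X(t) = (e^(-t) - e^(-3*t))/(2*t)
K_X(t) = log M_X(t) = -log(t) + log(e^(-t) - e^(-3*t)) - log(2)
K′(t) = (-t*e^(2*t) + 3*t - e^(2*t) + 1)/(t*e^(2*t) - t)
K′′(t) = (-4*t^2*e^(2*t) + e^(4*t) - 2*e^(2*t) + 1)/(t^2*e^(4*t) - 2*t^2*e^(2*t) + t^2)
K′′′(t) = (8*t^3*e^(4*t) + 8*t^3*e^(2*t) - 2*e^(6*t) + 6*e^(4*t) - 6*e^(2*t) + 2)/(t^3*e^(6*t) - 3*t^3*e^(4*t) + 3*t^3*e^(2*t) - t^3)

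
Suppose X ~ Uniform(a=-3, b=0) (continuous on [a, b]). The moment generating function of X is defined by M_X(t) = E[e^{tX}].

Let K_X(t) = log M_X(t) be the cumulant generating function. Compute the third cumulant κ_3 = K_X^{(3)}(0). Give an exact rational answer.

κ_3 = D^3[K](0) = 0

M_X(t) = (1 - e^(-3*t))/(3*t)
K_X(t) = log M_X(t) = -log(t) + log(1 - e^(-3*t)) - log(3)
D^3[K](t) = (27*t^3*e^(6*t) + 27*t^3*e^(3*t) - 2*e^(9*t) + 6*e^(6*t) - 6*e^(3*t) + 2)/(t^3*e^(9*t) - 3*t^3*e^(6*t) + 3*t^3*e^(3*t) - t^3)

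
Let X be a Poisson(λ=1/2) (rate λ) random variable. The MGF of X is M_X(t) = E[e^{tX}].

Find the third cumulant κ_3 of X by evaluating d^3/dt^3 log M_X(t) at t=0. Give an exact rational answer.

M_X(t) = e^(e^(t)/2 - 1/2)
K_X(t) = log M_X(t) = e^(t)/2 - 1/2
dK/dt = e^(t)/2
d^2K/dt^2 = e^(t)/2
d^3K/dt^3 = e^(t)/2

κ_3 = d^3K/dt^3 |_{t=0} = 1/2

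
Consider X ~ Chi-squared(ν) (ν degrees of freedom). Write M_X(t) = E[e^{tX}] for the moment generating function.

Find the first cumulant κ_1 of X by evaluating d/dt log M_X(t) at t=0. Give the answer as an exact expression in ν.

κ_1 = K′(0) = ν

M_X(t) = (1 - 2*t)^(-ν/2)
K_X(t) = log M_X(t) = -ν*log(1 - 2*t)/2
K′(t) = -ν/(2*t - 1)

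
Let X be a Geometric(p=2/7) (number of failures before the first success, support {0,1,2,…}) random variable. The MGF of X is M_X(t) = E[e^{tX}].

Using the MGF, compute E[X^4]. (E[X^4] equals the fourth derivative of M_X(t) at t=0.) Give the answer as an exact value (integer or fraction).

E[X^4] = d^4M/dt^4 |_{t=0} = 1590

M_X(t) = 2/(7*(1 - 5*e^(t)/7))
dM/dt = 10*e^(t)/(25*e^(2*t) - 70*e^(t) + 49)
d^2M/dt^2 = (-50*e^(2*t) - 70*e^(t))/(125*e^(3*t) - 525*e^(2*t) + 735*e^(t) - 343)
d^3M/dt^3 = (250*e^(3*t) + 1400*e^(2*t) + 490*e^(t))/(625*e^(4*t) - 3500*e^(3*t) + 7350*e^(2*t) - 6860*e^(t) + 2401)
d^4M/dt^4 = (-1250*e^(4*t) - 19250*e^(3*t) - 26950*e^(2*t) - 3430*e^(t))/(3125*e^(5*t) - 21875*e^(4*t) + 61250*e^(3*t) - 85750*e^(2*t) + 60025*e^(t) - 16807)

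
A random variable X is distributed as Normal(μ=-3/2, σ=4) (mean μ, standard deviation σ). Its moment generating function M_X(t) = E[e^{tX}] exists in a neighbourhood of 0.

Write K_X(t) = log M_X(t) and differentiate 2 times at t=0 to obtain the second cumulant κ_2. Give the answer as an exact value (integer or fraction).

κ_2 = K^(2)(0) = 16

M_X(t) = e^(8*t^2 - 3*t/2)
K_X(t) = log M_X(t) = 8*t^2 - 3*t/2
K^(2)(t) = 16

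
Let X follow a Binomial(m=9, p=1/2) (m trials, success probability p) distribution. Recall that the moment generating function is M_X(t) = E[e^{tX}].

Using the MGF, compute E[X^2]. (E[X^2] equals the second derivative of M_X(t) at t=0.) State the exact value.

M_X(t) = (e^(t)/2 + 1/2)^9
dM/dt = 9*e^(9*t)/512 + 9*e^(8*t)/64 + 63*e^(7*t)/128 + 63*e^(6*t)/64 + 315*e^(5*t)/256 + 63*e^(4*t)/64 + 63*e^(3*t)/128 + 9*e^(2*t)/64 + 9*e^(t)/512
d^2M/dt^2 = 81*e^(9*t)/512 + 9*e^(8*t)/8 + 441*e^(7*t)/128 + 189*e^(6*t)/32 + 1575*e^(5*t)/256 + 63*e^(4*t)/16 + 189*e^(3*t)/128 + 9*e^(2*t)/32 + 9*e^(t)/512

E[X^2] = d^2M/dt^2 |_{t=0} = 45/2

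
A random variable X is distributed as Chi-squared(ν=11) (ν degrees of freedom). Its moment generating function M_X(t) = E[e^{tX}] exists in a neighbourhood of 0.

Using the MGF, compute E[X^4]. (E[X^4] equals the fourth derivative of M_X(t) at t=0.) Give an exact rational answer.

M_X(t) = (1 - 2*t)^(-11/2)
dM/dt = 11/(64*t^6*√(1 - 2*t) - 192*t^5*√(1 - 2*t) + 240*t^4*√(1 - 2*t) - 160*t^3*√(1 - 2*t) + 60*t^2*√(1 - 2*t) - 12*t*√(1 - 2*t) + √(1 - 2*t))
d^2M/dt^2 = -143/(128*t^7*√(1 - 2*t) - 448*t^6*√(1 - 2*t) + 672*t^5*√(1 - 2*t) - 560*t^4*√(1 - 2*t) + 280*t^3*√(1 - 2*t) - 84*t^2*√(1 - 2*t) + 14*t*√(1 - 2*t) - √(1 - 2*t))

E[X^4] = d^4M/dt^4 |_{t=0} = 36465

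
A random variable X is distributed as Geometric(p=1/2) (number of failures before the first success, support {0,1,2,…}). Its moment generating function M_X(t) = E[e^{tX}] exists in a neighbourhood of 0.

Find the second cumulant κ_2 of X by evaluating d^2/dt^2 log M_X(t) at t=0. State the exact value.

κ_2 = D^2[K](0) = 2

M_X(t) = 1/(2*(1 - e^(t)/2))
K_X(t) = log M_X(t) = -log(1 - e^(t)/2) - log(2)
D^2[K](t) = 2*e^(t)/(e^(2*t) - 4*e^(t) + 4)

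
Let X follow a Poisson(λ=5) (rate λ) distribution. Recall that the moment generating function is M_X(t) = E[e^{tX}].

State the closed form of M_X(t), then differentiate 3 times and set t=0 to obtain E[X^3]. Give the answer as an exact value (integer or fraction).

E[X^3] = d^3M/dt^3 |_{t=0} = 205

M_X(t) = e^(5*e^(t) - 5)
dM/dt = 5*e^(-5)*e^(t)*e^(5*e^(t))
d^2M/dt^2 = (25*e^(2*t)*e^(5*e^(t)) + 5*e^(t)*e^(5*e^(t)))*e^(-5)
d^3M/dt^3 = (125*e^(3*t)*e^(5*e^(t)) + 75*e^(2*t)*e^(5*e^(t)) + 5*e^(t)*e^(5*e^(t)))*e^(-5)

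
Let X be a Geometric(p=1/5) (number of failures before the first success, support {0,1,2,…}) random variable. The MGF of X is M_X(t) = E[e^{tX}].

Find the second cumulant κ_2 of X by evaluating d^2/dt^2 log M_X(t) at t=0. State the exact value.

M_X(t) = 1/(5*(1 - 4*e^(t)/5))
K_X(t) = log M_X(t) = -log(1 - 4*e^(t)/5) - log(5)
K′(t) = -4*e^(t)/(4*e^(t) - 5)
K′′(t) = 20*e^(t)/(16*e^(2*t) - 40*e^(t) + 25)

κ_2 = K′′(0) = 20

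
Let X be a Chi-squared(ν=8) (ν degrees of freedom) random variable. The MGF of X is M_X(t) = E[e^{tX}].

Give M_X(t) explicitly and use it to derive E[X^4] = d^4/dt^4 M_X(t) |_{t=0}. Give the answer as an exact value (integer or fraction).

E[X^4] = M′′′′(0) = 13440

M_X(t) = (1 - 2*t)^(-4)
M′(t) = -8/(32*t^5 - 80*t^4 + 80*t^3 - 40*t^2 + 10*t - 1)
M′′(t) = 80/(64*t^6 - 192*t^5 + 240*t^4 - 160*t^3 + 60*t^2 - 12*t + 1)
M′′′(t) = -960/(128*t^7 - 448*t^6 + 672*t^5 - 560*t^4 + 280*t^3 - 84*t^2 + 14*t - 1)
M′′′′(t) = 13440/(256*t^8 - 1024*t^7 + 1792*t^6 - 1792*t^5 + 1120*t^4 - 448*t^3 + 112*t^2 - 16*t + 1)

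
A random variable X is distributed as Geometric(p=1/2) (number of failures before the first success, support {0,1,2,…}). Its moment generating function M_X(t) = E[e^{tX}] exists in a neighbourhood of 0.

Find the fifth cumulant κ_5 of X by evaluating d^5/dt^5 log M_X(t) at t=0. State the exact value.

M_X(t) = 1/(2*(1 - e^(t)/2))
K_X(t) = log M_X(t) = -log(1 - e^(t)/2) - log(2)
D^5[K](t) = (-2*e^(4*t) - 44*e^(3*t) - 88*e^(2*t) - 16*e^(t))/(e^(5*t) - 10*e^(4*t) + 40*e^(3*t) - 80*e^(2*t) + 80*e^(t) - 32)

κ_5 = D^5[K](0) = 150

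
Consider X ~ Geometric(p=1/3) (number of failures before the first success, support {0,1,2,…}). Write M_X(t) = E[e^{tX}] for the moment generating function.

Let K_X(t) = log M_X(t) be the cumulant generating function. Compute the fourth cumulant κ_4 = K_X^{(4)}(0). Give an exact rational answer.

κ_4 = d^4K/dt^4 |_{t=0} = 222

M_X(t) = 1/(3*(1 - 2*e^(t)/3))
K_X(t) = log M_X(t) = -log(1 - 2*e^(t)/3) - log(3)
dK/dt = -2*e^(t)/(2*e^(t) - 3)
d^2K/dt^2 = 6*e^(t)/(4*e^(2*t) - 12*e^(t) + 9)
d^3K/dt^3 = (-12*e^(2*t) - 18*e^(t))/(8*e^(3*t) - 36*e^(2*t) + 54*e^(t) - 27)
d^4K/dt^4 = (24*e^(3*t) + 144*e^(2*t) + 54*e^(t))/(16*e^(4*t) - 96*e^(3*t) + 216*e^(2*t) - 216*e^(t) + 81)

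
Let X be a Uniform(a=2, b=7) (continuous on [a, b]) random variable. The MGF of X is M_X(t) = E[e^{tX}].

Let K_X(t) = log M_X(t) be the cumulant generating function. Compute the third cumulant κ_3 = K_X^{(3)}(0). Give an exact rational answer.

κ_3 = K′′′(0) = 0

M_X(t) = (e^(7*t) - e^(2*t))/(5*t)
K_X(t) = log M_X(t) = -log(t) + log(e^(7*t) - e^(2*t)) - log(5)
K′(t) = (7*t*e^(5*t) - 2*t - e^(5*t) + 1)/(t*e^(5*t) - t)
K′′(t) = (-25*t^2*e^(5*t) + e^(10*t) - 2*e^(5*t) + 1)/(t^2*e^(10*t) - 2*t^2*e^(5*t) + t^2)
K′′′(t) = (125*t^3*e^(10*t) + 125*t^3*e^(5*t) - 2*e^(15*t) + 6*e^(10*t) - 6*e^(5*t) + 2)/(t^3*e^(15*t) - 3*t^3*e^(10*t) + 3*t^3*e^(5*t) - t^3)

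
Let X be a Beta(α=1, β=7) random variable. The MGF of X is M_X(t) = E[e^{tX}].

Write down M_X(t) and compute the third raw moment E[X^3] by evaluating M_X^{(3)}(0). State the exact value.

M_X(t) = ₁F₁(1; 8; t)
M^(3)(t) = ₁F₁(4; 11; t)/120

E[X^3] = M^(3)(0) = 1/120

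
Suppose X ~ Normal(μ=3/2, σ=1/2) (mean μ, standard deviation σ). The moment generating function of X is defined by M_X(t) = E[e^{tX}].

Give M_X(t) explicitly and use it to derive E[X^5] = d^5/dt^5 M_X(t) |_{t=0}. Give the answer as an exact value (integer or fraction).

E[X^5] = D^5[M](0) = 279/16

M_X(t) = e^(t^2/8 + 3*t/2)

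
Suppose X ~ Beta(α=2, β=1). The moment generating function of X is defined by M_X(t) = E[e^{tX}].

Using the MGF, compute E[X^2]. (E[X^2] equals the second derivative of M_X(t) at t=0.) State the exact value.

M_X(t) = ₁F₁(2; 3; t)
M′(t) = 2*₁F₁(3; 4; t)/3
M′′(t) = ₁F₁(4; 5; t)/2

E[X^2] = M′′(0) = 1/2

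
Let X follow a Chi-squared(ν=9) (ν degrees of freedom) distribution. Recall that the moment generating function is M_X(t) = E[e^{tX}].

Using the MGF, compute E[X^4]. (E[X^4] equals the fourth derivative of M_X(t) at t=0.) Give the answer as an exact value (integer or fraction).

E[X^4] = d^4M/dt^4 |_{t=0} = 19305

M_X(t) = (1 - 2*t)^(-9/2)
dM/dt = -9/(32*t^5*√(1 - 2*t) - 80*t^4*√(1 - 2*t) + 80*t^3*√(1 - 2*t) - 40*t^2*√(1 - 2*t) + 10*t*√(1 - 2*t) - √(1 - 2*t))
d^2M/dt^2 = 99/(64*t^6*√(1 - 2*t) - 192*t^5*√(1 - 2*t) + 240*t^4*√(1 - 2*t) - 160*t^3*√(1 - 2*t) + 60*t^2*√(1 - 2*t) - 12*t*√(1 - 2*t) + √(1 - 2*t))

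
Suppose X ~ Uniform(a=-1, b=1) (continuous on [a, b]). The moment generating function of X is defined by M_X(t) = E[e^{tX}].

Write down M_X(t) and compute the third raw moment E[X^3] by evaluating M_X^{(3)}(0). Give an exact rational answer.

M_X(t) = (e^(t) - e^(-t))/(2*t)
M′(t) = (t*e^(2*t) + t - e^(2*t) + 1)*e^(-t)/(2*t^2)
M′′(t) = (t^2*e^(2*t) - t^2 - 2*t*e^(2*t) - 2*t + 2*e^(2*t) - 2)*e^(-t)/(2*t^3)
M′′′(t) = (t^3*e^(2*t) + t^3 - 3*t^2*e^(2*t) + 3*t^2 + 6*t*e^(2*t) + 6*t - 6*e^(2*t) + 6)*e^(-t)/(2*t^4)

E[X^3] = M′′′(0) = 0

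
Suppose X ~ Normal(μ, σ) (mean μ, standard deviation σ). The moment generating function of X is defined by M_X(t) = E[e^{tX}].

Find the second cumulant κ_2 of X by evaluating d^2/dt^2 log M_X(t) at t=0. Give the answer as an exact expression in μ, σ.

M_X(t) = e^(μ*t + σ^2*t^2/2)
K_X(t) = log M_X(t) = μ*t + σ^2*t^2/2
K′(t) = μ + σ^2*t
K′′(t) = σ^2

κ_2 = K′′(0) = σ^2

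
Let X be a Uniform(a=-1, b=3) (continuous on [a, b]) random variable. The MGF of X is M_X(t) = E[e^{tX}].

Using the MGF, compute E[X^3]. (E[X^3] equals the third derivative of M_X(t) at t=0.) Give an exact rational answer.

M_X(t) = (e^(3*t) - e^(-t))/(4*t)
M′(t) = (3*t*e^(4*t) + t - e^(4*t) + 1)*e^(-t)/(4*t^2)
M′′(t) = (9*t^2*e^(4*t) - t^2 - 6*t*e^(4*t) - 2*t + 2*e^(4*t) - 2)*e^(-t)/(4*t^3)
M′′′(t) = (27*t^3*e^(4*t) + t^3 - 27*t^2*e^(4*t) + 3*t^2 + 18*t*e^(4*t) + 6*t - 6*e^(4*t) + 6)*e^(-t)/(4*t^4)

E[X^3] = M′′′(0) = 5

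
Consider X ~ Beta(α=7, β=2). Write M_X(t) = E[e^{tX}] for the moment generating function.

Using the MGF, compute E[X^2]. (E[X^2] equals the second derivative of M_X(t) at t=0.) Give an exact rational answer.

M_X(t) = ₁F₁(7; 9; t)
M′(t) = 7*₁F₁(8; 10; t)/9
M′′(t) = 28*₁F₁(9; 11; t)/45

E[X^2] = M′′(0) = 28/45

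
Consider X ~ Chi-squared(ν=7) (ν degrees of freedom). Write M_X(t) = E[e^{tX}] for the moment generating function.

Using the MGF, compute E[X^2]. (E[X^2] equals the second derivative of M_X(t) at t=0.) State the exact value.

M_X(t) = (1 - 2*t)^(-7/2)
dM/dt = 7/(16*t^4*√(1 - 2*t) - 32*t^3*√(1 - 2*t) + 24*t^2*√(1 - 2*t) - 8*t*√(1 - 2*t) + √(1 - 2*t))
d^2M/dt^2 = -63/(32*t^5*√(1 - 2*t) - 80*t^4*√(1 - 2*t) + 80*t^3*√(1 - 2*t) - 40*t^2*√(1 - 2*t) + 10*t*√(1 - 2*t) - √(1 - 2*t))

E[X^2] = d^2M/dt^2 |_{t=0} = 63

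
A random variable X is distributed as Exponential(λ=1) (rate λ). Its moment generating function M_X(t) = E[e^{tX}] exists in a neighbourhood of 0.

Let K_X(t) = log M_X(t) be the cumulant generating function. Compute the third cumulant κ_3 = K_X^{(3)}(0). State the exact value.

M_X(t) = 1/(1 - t)
K_X(t) = log M_X(t) = -log(1 - t)
K′(t) = -1/(t - 1)
K′′(t) = 1/(t^2 - 2*t + 1)
K′′′(t) = -2/(t^3 - 3*t^2 + 3*t - 1)

κ_3 = K′′′(0) = 2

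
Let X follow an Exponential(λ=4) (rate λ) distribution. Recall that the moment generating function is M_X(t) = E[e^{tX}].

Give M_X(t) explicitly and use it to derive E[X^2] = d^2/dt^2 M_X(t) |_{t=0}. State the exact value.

M_X(t) = 4/(4 - t)
M^(2)(t) = -8/(t^3 - 12*t^2 + 48*t - 64)

E[X^2] = M^(2)(0) = 1/8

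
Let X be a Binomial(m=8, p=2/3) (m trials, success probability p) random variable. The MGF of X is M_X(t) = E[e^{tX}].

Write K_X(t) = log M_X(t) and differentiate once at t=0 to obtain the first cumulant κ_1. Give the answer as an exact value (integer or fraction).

M_X(t) = (2*e^(t)/3 + 1/3)^8
K_X(t) = log M_X(t) = 8*log(2*e^(t)/3 + 1/3)
dK/dt = 16*e^(t)/(2*e^(t) + 1)

κ_1 = dK/dt |_{t=0} = 16/3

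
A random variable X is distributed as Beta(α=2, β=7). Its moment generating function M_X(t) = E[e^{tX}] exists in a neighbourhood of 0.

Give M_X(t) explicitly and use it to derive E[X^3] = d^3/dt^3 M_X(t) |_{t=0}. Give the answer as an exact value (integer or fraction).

E[X^3] = M′′′(0) = 4/165

M_X(t) = ₁F₁(2; 9; t)
M′(t) = 2*₁F₁(3; 10; t)/9
M′′(t) = ₁F₁(4; 11; t)/15
M′′′(t) = 4*₁F₁(5; 12; t)/165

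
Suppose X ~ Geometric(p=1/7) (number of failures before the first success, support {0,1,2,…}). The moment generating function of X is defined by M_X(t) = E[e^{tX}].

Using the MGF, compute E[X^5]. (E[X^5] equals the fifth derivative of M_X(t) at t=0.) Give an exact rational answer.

E[X^5] = D^5[M](0) = 1277646

M_X(t) = 1/(7*(1 - 6*e^(t)/7))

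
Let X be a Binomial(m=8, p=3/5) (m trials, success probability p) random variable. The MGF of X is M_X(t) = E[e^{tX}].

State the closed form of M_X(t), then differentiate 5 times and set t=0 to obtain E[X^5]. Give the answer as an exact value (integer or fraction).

E[X^5] = M^(5)(0) = 3013392/625

M_X(t) = (3*e^(t)/5 + 2/5)^8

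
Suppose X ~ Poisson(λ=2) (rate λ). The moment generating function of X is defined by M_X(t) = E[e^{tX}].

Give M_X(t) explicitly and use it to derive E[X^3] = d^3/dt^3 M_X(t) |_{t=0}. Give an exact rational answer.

E[X^3] = M′′′(0) = 22

M_X(t) = e^(2*e^(t) - 2)
M′(t) = 2*e^(-2)*e^(t)*e^(2*e^(t))
M′′(t) = (4*e^(2*t)*e^(2*e^(t)) + 2*e^(t)*e^(2*e^(t)))*e^(-2)
M′′′(t) = (8*e^(3*t)*e^(2*e^(t)) + 12*e^(2*t)*e^(2*e^(t)) + 2*e^(t)*e^(2*e^(t)))*e^(-2)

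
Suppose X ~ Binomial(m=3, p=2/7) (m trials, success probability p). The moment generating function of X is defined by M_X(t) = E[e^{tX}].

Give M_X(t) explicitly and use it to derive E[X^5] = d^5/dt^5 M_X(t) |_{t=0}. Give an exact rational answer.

M_X(t) = (2*e^(t)/7 + 5/7)^3
D^5[M](t) = 1944*e^(3*t)/343 + 1920*e^(2*t)/343 + 150*e^(t)/343

E[X^5] = D^5[M](0) = 4014/343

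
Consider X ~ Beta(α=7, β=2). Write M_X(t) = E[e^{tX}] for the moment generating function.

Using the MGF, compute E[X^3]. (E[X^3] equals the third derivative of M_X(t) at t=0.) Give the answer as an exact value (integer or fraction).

E[X^3] = d^3M/dt^3 |_{t=0} = 28/55

M_X(t) = ₁F₁(7; 9; t)
dM/dt = 7*₁F₁(8; 10; t)/9
d^2M/dt^2 = 28*₁F₁(9; 11; t)/45
d^3M/dt^3 = 28*₁F₁(10; 12; t)/55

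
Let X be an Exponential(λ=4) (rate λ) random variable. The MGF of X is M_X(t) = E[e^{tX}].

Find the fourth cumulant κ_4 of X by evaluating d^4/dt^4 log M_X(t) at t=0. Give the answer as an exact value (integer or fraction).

κ_4 = d^4K/dt^4 |_{t=0} = 3/128

M_X(t) = 4/(4 - t)
K_X(t) = log M_X(t) = -log(4 - t) + 2*log(2)
dK/dt = -1/(t - 4)
d^2K/dt^2 = 1/(t^2 - 8*t + 16)
d^3K/dt^3 = -2/(t^3 - 12*t^2 + 48*t - 64)
d^4K/dt^4 = 6/(t^4 - 16*t^3 + 96*t^2 - 256*t + 256)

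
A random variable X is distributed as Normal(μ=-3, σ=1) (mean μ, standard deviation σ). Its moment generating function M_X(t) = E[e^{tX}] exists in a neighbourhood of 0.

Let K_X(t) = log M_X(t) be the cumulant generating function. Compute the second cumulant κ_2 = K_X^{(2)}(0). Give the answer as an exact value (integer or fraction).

M_X(t) = e^(t^2/2 - 3*t)
K_X(t) = log M_X(t) = t^2/2 - 3*t
D^2[K](t) = 1

κ_2 = D^2[K](0) = 1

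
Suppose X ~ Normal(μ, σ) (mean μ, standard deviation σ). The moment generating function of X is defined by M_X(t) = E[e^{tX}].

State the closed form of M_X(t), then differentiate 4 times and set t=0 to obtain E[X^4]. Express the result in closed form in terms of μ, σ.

M_X(t) = e^(μ*t + σ^2*t^2/2)

E[X^4] = M^(4)(0) = μ^4 + 6*μ^2*σ^2 + 3*σ^4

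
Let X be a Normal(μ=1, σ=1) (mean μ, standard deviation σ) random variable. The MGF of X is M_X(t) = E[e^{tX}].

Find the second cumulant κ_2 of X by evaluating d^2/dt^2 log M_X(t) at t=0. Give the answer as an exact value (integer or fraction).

M_X(t) = e^(t^2/2 + t)
K_X(t) = log M_X(t) = t^2/2 + t
dK/dt = t + 1
d^2K/dt^2 = 1

κ_2 = d^2K/dt^2 |_{t=0} = 1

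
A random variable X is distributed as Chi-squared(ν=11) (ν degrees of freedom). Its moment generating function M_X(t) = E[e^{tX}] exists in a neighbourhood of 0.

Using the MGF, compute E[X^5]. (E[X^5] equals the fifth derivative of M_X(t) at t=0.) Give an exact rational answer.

M_X(t) = (1 - 2*t)^(-11/2)
dM/dt = 11/(64*t^6*√(1 - 2*t) - 192*t^5*√(1 - 2*t) + 240*t^4*√(1 - 2*t) - 160*t^3*√(1 - 2*t) + 60*t^2*√(1 - 2*t) - 12*t*√(1 - 2*t) + √(1 - 2*t))
d^2M/dt^2 = -143/(128*t^7*√(1 - 2*t) - 448*t^6*√(1 - 2*t) + 672*t^5*√(1 - 2*t) - 560*t^4*√(1 - 2*t) + 280*t^3*√(1 - 2*t) - 84*t^2*√(1 - 2*t) + 14*t*√(1 - 2*t) - √(1 - 2*t))

E[X^5] = d^5M/dt^5 |_{t=0} = 692835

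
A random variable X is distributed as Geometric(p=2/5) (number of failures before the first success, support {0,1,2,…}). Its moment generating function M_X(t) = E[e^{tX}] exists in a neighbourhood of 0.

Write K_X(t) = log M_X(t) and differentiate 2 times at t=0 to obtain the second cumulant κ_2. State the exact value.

κ_2 = K^(2)(0) = 15/4

M_X(t) = 2/(5*(1 - 3*e^(t)/5))
K_X(t) = log M_X(t) = -log(1 - 3*e^(t)/5) - log(5) + log(2)
K^(2)(t) = 15*e^(t)/(9*e^(2*t) - 30*e^(t) + 25)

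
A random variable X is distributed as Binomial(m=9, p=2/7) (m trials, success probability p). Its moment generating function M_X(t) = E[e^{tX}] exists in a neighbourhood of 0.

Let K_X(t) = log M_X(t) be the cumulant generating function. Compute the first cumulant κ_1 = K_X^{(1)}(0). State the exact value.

M_X(t) = (2*e^(t)/7 + 5/7)^9
K_X(t) = log M_X(t) = 9*log(2*e^(t)/7 + 5/7)
dK/dt = 18*e^(t)/(2*e^(t) + 5)

κ_1 = dK/dt |_{t=0} = 18/7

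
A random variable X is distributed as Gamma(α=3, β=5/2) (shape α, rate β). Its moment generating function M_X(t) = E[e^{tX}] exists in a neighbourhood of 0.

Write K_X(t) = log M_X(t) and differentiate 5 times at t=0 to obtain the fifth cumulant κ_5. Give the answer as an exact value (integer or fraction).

M_X(t) = 125/(8*(5/2 - t)^3)
K_X(t) = log M_X(t) = -3*log(5/2 - t) - 3*log(2) + 3*log(5)
K^(5)(t) = -2304/(32*t^5 - 400*t^4 + 2000*t^3 - 5000*t^2 + 6250*t - 3125)

κ_5 = K^(5)(0) = 2304/3125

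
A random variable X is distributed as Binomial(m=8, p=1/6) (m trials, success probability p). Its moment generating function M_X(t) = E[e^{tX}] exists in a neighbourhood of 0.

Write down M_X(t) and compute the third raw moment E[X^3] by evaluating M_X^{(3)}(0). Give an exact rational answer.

M_X(t) = (e^(t)/6 + 5/6)^8

E[X^3] = D^3[M](0) = 68/9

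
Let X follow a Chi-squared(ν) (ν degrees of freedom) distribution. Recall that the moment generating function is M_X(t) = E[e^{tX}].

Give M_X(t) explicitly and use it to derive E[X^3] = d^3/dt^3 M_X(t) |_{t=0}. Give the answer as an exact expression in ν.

E[X^3] = D^3[M](0) = ν*(ν^2 + 6*ν + 8)

M_X(t) = (1 - 2*t)^(-ν/2)
D^3[M](t) = (-ν^3 - 6*ν^2 - 8*ν)/(8*t^3*(1 - 2*t)^(ν/2) - 12*t^2*(1 - 2*t)^(ν/2) + 6*t*(1 - 2*t)^(ν/2) - (1 - 2*t)^(ν/2))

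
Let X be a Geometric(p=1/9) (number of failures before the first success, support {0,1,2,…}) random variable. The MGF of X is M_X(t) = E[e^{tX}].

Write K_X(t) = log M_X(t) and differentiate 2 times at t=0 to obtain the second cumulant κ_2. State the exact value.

M_X(t) = 1/(9*(1 - 8*e^(t)/9))
K_X(t) = log M_X(t) = -log(1 - 8*e^(t)/9) - 2*log(3)
K^(2)(t) = 72*e^(t)/(64*e^(2*t) - 144*e^(t) + 81)

κ_2 = K^(2)(0) = 72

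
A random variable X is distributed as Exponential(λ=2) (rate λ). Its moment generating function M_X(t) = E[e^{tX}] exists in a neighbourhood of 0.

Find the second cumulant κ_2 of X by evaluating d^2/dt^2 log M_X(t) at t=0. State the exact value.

M_X(t) = 2/(2 - t)
K_X(t) = log M_X(t) = -log(2 - t) + log(2)
D^2[K](t) = 1/(t^2 - 4*t + 4)

κ_2 = D^2[K](0) = 1/4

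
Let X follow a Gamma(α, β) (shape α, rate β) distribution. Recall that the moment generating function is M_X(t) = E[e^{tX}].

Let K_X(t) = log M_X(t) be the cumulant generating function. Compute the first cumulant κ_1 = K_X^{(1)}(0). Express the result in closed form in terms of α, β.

κ_1 = dK/dt |_{t=0} = α/β

M_X(t) = (β/(β - t))^α
K_X(t) = log M_X(t) = α*(log(β) - log(β - t))
dK/dt = -α/(-β + t)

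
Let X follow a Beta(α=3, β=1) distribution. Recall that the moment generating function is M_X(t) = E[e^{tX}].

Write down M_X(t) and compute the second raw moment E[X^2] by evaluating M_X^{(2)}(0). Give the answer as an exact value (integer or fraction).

E[X^2] = d^2M/dt^2 |_{t=0} = 3/5

M_X(t) = ₁F₁(3; 4; t)
dM/dt = 3*₁F₁(4; 5; t)/4
d^2M/dt^2 = 3*₁F₁(5; 6; t)/5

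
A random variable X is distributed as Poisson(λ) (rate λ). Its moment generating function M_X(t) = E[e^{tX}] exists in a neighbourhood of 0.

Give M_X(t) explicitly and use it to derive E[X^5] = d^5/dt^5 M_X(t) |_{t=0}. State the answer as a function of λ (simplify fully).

M_X(t) = e^(λ*(e^(t) - 1))
D^5[M](t) = (λ^5*e^(5*t)*e^(λ*e^(t)) + 10*λ^4*e^(4*t)*e^(λ*e^(t)) + 25*λ^3*e^(3*t)*e^(λ*e^(t)) + 15*λ^2*e^(2*t)*e^(λ*e^(t)) + λ*e^(t)*e^(λ*e^(t)))*e^(-λ)

E[X^5] = D^5[M](0) = λ*(λ^4 + 10*λ^3 + 25*λ^2 + 15*λ + 1)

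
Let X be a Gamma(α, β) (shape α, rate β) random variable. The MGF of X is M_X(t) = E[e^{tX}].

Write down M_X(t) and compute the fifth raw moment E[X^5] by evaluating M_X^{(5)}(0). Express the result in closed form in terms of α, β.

M_X(t) = (β/(β - t))^α

E[X^5] = D^5[M](0) = α*(α^4 + 10*α^3 + 35*α^2 + 50*α + 24)/β^5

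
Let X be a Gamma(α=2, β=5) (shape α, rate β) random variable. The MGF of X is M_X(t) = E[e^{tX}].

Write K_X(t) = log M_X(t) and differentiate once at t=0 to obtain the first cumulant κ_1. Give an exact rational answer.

κ_1 = K^(1)(0) = 2/5

M_X(t) = 25/(5 - t)^2
K_X(t) = log M_X(t) = -2*log(5 - t) + 2*log(5)
K^(1)(t) = -2/(t - 5)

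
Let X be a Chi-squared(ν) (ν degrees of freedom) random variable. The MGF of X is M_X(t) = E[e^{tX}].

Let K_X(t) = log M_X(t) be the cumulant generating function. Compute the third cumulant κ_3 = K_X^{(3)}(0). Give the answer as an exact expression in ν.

κ_3 = d^3K/dt^3 |_{t=0} = 8*ν

M_X(t) = (1 - 2*t)^(-ν/2)
K_X(t) = log M_X(t) = -ν*log(1 - 2*t)/2
dK/dt = -ν/(2*t - 1)
d^2K/dt^2 = 2*ν/(4*t^2 - 4*t + 1)
d^3K/dt^3 = -8*ν/(8*t^3 - 12*t^2 + 6*t - 1)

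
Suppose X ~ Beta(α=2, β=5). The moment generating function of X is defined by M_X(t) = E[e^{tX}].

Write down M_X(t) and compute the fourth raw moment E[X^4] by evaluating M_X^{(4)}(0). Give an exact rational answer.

E[X^4] = M′′′′(0) = 1/42

M_X(t) = ₁F₁(2; 7; t)
M′(t) = 2*₁F₁(3; 8; t)/7
M′′(t) = 3*₁F₁(4; 9; t)/28
M′′′(t) = ₁F₁(5; 10; t)/21
M′′′′(t) = ₁F₁(6; 11; t)/42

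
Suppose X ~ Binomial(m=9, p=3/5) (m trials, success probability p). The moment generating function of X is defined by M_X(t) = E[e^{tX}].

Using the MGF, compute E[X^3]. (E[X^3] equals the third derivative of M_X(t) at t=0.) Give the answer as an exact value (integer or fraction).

E[X^3] = M′′′(0) = 24003/125

M_X(t) = (3*e^(t)/5 + 2/5)^9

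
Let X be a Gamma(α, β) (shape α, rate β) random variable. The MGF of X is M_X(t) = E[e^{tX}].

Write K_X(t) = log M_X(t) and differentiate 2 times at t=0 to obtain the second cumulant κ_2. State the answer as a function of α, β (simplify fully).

M_X(t) = (β/(β - t))^α
K_X(t) = log M_X(t) = α*(log(β) - log(β - t))
K′(t) = -α/(-β + t)
K′′(t) = α/(β^2 - 2*β*t + t^2)

κ_2 = K′′(0) = α/β^2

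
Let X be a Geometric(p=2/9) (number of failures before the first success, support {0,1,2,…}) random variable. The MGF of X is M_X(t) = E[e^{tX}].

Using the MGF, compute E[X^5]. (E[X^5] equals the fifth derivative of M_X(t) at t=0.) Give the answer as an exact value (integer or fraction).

M_X(t) = 2/(9*(1 - 7*e^(t)/9))

E[X^5] = M^(5)(0) = 211687/2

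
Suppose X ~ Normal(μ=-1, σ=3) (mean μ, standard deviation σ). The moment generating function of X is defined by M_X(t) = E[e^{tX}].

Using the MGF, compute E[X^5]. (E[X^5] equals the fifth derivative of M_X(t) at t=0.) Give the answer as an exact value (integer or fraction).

E[X^5] = d^5M/dt^5 |_{t=0} = -1306

M_X(t) = e^(9*t^2/2 - t)
dM/dt = 9*t*e^(-t)*e^(9*t^2/2) - e^(-t)*e^(9*t^2/2)
d^2M/dt^2 = (81*t^2*e^(9*t^2/2) - 18*t*e^(9*t^2/2) + 10*e^(9*t^2/2))*e^(-t)
d^3M/dt^3 = (729*t^3*e^(9*t^2/2) - 243*t^2*e^(9*t^2/2) + 270*t*e^(9*t^2/2) - 28*e^(9*t^2/2))*e^(-t)
d^4M/dt^4 = (6561*t^4*e^(9*t^2/2) - 2916*t^3*e^(9*t^2/2) + 4860*t^2*e^(9*t^2/2) - 1008*t*e^(9*t^2/2) + 298*e^(9*t^2/2))*e^(-t)
d^5M/dt^5 = (59049*t^5*e^(9*t^2/2) - 32805*t^4*e^(9*t^2/2) + 72900*t^3*e^(9*t^2/2) - 22680*t^2*e^(9*t^2/2) + 13410*t*e^(9*t^2/2) - 1306*e^(9*t^2/2))*e^(-t)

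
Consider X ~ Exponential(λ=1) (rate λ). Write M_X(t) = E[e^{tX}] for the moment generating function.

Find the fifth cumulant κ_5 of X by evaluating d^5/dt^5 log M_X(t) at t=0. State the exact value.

M_X(t) = 1/(1 - t)
K_X(t) = log M_X(t) = -log(1 - t)
K^(5)(t) = -24/(t^5 - 5*t^4 + 10*t^3 - 10*t^2 + 5*t - 1)

κ_5 = K^(5)(0) = 24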